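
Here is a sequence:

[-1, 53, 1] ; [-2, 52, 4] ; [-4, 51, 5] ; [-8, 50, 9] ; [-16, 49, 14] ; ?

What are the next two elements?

First entry: ×2 each step; -1, -2, -4, -8, -16 → -32 → -64.
Second entry: 53, 52, 51, 50, 49 → 48 → 47 (−1 each step).
Third entry: each term is the sum of the two before it, so 1, 4, 5, 9, 14 → 23 → 37.
So the next two elements are [-32, 48, 23] and [-64, 47, 37].

[-32, 48, 23], [-64, 47, 37]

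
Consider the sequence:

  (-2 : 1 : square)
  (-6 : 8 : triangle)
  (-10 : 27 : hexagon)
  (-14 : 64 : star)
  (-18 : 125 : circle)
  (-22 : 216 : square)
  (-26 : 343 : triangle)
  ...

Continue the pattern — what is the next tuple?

First coordinate goes -2, -6, -10, -14, -18, -22, -26 → -30 (−4 each step).
For the second coordinate, perfect cubes: 1³, 2³, 3³, …: 1, 8, 27, 64, 125, 216, 343 → 512.
Shape: repeats square → triangle → hexagon → star → circle, so square, triangle, hexagon, star, circle, square, triangle → hexagon.
Putting it together: (-30 : 512 : hexagon).

(-30 : 512 : hexagon)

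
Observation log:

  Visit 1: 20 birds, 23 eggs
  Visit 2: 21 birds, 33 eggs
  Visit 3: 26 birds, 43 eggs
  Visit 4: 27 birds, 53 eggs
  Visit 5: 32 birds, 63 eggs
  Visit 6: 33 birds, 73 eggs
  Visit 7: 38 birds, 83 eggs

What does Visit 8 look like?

Birds: alternating steps +1, +5, +1, +5, …; 20, 21, 26, 27, 32, 33, 38 → 39.
For the eggs, +10 each step: 23, 33, 43, 53, 63, 73, 83 → 93.
Putting it together: 39 birds, 93 eggs.

39 birds, 93 eggs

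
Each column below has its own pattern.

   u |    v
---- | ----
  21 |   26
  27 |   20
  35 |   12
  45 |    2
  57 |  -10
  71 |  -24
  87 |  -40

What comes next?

Column u goes 21, 27, 35, 45, 57, 71, 87 → 105 (differences are 6, 8, 10, … (increasing by 2 each time)).
Column v: together with the column u always sums to 47, so 26, 20, 12, 2, -10, -24, -40 → -58.
Putting it together: 105  -58.

105  -58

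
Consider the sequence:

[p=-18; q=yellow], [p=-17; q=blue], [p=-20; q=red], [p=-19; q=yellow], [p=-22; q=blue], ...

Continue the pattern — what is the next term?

P: -18, -17, -20, -19, -22 → -21 (alternating steps +1, −3, +1, −3, …).
Q: repeats yellow → blue → red, so yellow, blue, red, yellow, blue → red.
Combining the parts gives [p=-21; q=red].

[p=-21; q=red]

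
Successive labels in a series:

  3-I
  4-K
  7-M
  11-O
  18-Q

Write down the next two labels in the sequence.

29-S then 47-U

First component: 3, 4, 7, 11, 18 → 29 → 47 (each term is the sum of the two before it).
For the letter, letters move forward 2 places in the alphabet: I, K, M, O, Q → S → U.
Putting the parts together: 29-S and then 47-U.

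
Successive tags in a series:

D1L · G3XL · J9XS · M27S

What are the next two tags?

P81M then S243L

For the letter, letters move forward 3 places in the alphabet: D, G, J, M → P → S.
Second component goes 1, 3, 9, 27 → 81 → 243 (×3 each step).
Size — runs through clothing sizes XS→XL: L, XL, XS, S → M → L.
Putting the parts together: P81M and then S243L.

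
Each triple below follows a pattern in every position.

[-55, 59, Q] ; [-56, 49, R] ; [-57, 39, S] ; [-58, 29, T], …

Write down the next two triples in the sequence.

[-59, 19, U], [-60, 9, V]

First part goes -55, -56, -57, -58 → -59 → -60 (−1 each step).
Second part: −10 each step; 59, 49, 39, 29 → 19 → 9.
Letter: Q, R, S, T → U → V (letters move forward 1 place in the alphabet).
Putting the parts together: [-59, 19, U] and then [-60, 9, V].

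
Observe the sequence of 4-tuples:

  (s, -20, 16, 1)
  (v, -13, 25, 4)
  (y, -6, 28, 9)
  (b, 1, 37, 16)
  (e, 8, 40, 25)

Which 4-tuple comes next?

Letter: letters move forward 3 places in the alphabet, wrapping Z→A; s, v, y, b, e → h.
Second entry: -20, -13, -6, 1, 8 → 15 (+7 each step).
Third entry goes 16, 25, 28, 37, 40 → 49 (alternating steps +9, +3, +9, +3, …).
Fourth entry goes 1, 4, 9, 16, 25 → 36 (perfect squares: 1², 2², 3², …).
Combining the parts gives (h, 15, 49, 36).

(h, 15, 49, 36)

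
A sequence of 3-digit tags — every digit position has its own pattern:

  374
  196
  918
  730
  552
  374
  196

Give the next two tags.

First digit: −2 each step, mod 10; 3, 1, 9, 7, 5, 3, 1 → 9 → 7.
Second digit goes 7, 9, 1, 3, 5, 7, 9 → 1 → 3 (+2 each step, mod 10).
For the third digit, +2 each step, mod 10: 4, 6, 8, 0, 2, 4, 6 → 8 → 0.
So the next two tags are 918 and 730.

918, 730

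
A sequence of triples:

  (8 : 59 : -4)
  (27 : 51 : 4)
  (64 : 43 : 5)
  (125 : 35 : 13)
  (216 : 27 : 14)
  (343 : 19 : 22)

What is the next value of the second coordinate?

11

For the second coordinate, −8 each step: 59, 51, 43, 35, 27, 19 → 11.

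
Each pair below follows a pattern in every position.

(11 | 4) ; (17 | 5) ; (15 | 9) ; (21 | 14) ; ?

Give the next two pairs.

First part: alternating steps +6, −2, +6, −2, …; 11, 17, 15, 21 → 19 → 25.
Second part: 4, 5, 9, 14 → 23 → 37 (each term is the sum of the two before it).
So the next two pairs are (19 | 23) and (25 | 37).

(19 | 23), (25 | 37)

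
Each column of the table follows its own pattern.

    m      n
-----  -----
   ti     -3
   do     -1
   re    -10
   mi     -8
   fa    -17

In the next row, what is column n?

For the column m, runs through the solfège scale do→ti: ti, do, re, mi, fa → sol.
For the column n, alternating steps +2, −9, +2, −9, …: -3, -1, -10, -8, -17 → -15.

-15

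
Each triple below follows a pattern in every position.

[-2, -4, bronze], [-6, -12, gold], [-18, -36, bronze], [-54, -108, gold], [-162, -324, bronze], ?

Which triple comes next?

First part — ×3 each step: -2, -6, -18, -54, -162 → -486.
Second part: always 2 × the first part, so -4, -12, -36, -108, -324 → -972.
Rank: alternates bronze ↔ gold; bronze, gold, bronze, gold, bronze → gold.
Combining the parts gives [-486, -972, gold].

[-486, -972, gold]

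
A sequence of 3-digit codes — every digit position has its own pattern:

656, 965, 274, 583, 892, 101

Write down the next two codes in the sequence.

410 then 729

For the first digit, +3 each step, mod 10: 6, 9, 2, 5, 8, 1 → 4 → 7.
Second digit — +1 each step, mod 10: 5, 6, 7, 8, 9, 0 → 1 → 2.
Third digit — −1 each step, mod 10: 6, 5, 4, 3, 2, 1 → 0 → 9.
So the next two codes are 410 and 729.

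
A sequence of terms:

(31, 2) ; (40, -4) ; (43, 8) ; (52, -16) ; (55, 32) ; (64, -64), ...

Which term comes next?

(67, 128)

First part: alternating steps +9, +3, +9, +3, …, so 31, 40, 43, 52, 55, 64 → 67.
Second part goes 2, -4, 8, -16, 32, -64 → 128 (×(-2) each step).
So the next term is (67, 128).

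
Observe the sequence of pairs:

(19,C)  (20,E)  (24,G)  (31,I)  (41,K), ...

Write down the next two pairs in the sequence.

First entry: differences are 1, 4, 7, … (increasing by 3 each time); 19, 20, 24, 31, 41 → 54 → 70.
Letter: letters move forward 2 places in the alphabet; C, E, G, I, K → M → O.
So the next two pairs are (54,M) and (70,O).

(54,M), (70,O)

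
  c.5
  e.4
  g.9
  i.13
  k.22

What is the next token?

m.35

Letter: letters move forward 2 places in the alphabet, so c, e, g, i, k → m.
Second component goes 5, 4, 9, 13, 22 → 35 (each term is the sum of the two before it).
Putting it together: m.35.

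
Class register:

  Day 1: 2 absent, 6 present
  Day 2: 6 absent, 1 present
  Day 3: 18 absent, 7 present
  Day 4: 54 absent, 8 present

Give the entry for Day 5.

For the absent, ×3 each step: 2, 6, 18, 54 → 162.
Present — each term is the sum of the two before it: 6, 1, 7, 8 → 15.
So the next row is 162 absent, 15 present.

162 absent, 15 present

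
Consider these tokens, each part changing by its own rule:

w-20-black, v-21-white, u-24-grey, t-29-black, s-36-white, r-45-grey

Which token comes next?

q-56-black

Letter — letters move back 1 place in the alphabet: w, v, u, t, s, r → q.
Second component goes 20, 21, 24, 29, 36, 45 → 56 (differences are 1, 3, 5, … (increasing by 2 each time)).
For the shade, repeats black → white → grey: black, white, grey, black, white, grey → black.
So the next token is q-56-black.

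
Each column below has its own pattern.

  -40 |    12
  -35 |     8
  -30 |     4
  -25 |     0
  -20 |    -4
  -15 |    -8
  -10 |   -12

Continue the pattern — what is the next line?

-5  -16

First component: +5 each step; -40, -35, -30, -25, -20, -15, -10 → -5.
Second component: −4 each step, so 12, 8, 4, 0, -4, -8, -12 → -16.
Putting it together: -5  -16.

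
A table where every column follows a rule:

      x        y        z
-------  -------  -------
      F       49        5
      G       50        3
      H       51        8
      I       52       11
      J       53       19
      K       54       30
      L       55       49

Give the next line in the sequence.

M  56  79

For the column x, letters move forward 1 place in the alphabet: F, G, H, I, J, K, L → M.
Column y: 49, 50, 51, 52, 53, 54, 55 → 56 (+1 each step).
Column z: each term is the sum of the two before it; 5, 3, 8, 11, 19, 30, 49 → 79.
Putting it together: M  56  79.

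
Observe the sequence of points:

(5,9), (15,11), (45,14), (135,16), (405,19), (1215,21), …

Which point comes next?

(3645,24)

First entry: ×3 each step, so 5, 15, 45, 135, 405, 1215 → 3645.
Second entry: alternating steps +2, +3, +2, +3, …, so 9, 11, 14, 16, 19, 21 → 24.
Putting it together: (3645,24).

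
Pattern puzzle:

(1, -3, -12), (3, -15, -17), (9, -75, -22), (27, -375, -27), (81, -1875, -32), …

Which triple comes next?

First part: ×3 each step; 1, 3, 9, 27, 81 → 243.
Second part: ×5 each step, so -3, -15, -75, -375, -1875 → -9375.
Third part: -12, -17, -22, -27, -32 → -37 (−5 each step).
So the next triple is (243, -9375, -37).

(243, -9375, -37)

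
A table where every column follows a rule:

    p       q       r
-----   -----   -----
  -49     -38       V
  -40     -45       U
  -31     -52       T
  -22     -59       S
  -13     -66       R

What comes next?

Column p: +9 each step; -49, -40, -31, -22, -13 → -4.
For the column q, −7 each step: -38, -45, -52, -59, -66 → -73.
Column r goes V, U, T, S, R → Q (letters move back 1 place in the alphabet).
Putting it together: -4  -73  Q.

-4  -73  Q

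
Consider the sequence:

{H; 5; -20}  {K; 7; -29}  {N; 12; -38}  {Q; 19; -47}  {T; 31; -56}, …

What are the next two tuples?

Letter: H, K, N, Q, T → W → Z (letters move forward 3 places in the alphabet).
Second component goes 5, 7, 12, 19, 31 → 50 → 81 (each term is the sum of the two before it).
Third component goes -20, -29, -38, -47, -56 → -65 → -74 (−9 each step).
So the next two tuples are {W; 50; -65} and {Z; 81; -74}.

{W; 50; -65}, {Z; 81; -74}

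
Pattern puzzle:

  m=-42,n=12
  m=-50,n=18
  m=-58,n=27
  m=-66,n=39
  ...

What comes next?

M goes -42, -50, -58, -66 → -74 (−8 each step).
N — differences are 6, 9, 12, … (increasing by 3 each time): 12, 18, 27, 39 → 54.
So the next element is m=-74,n=54.

m=-74,n=54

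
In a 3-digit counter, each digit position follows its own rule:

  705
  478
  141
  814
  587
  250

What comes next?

923

First digit: −3 each step, mod 10, so 7, 4, 1, 8, 5, 2 → 9.
Second digit goes 0, 7, 4, 1, 8, 5 → 2 (−3 each step, mod 10).
Third digit: 5, 8, 1, 4, 7, 0 → 3 (+3 each step, mod 10).
Combining the parts gives 923.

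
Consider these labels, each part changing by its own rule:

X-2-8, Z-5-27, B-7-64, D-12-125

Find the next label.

F-19-216

For the letter, letters move forward 2 places in the alphabet, wrapping Z→A: X, Z, B, D → F.
Second component: 2, 5, 7, 12 → 19 (each term is the sum of the two before it).
Third component: perfect cubes: 2³, 3³, 4³, …; 8, 27, 64, 125 → 216.
Putting it together: F-19-216.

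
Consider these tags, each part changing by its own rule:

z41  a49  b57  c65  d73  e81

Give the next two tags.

f89 then g97

Letter: letters move forward 1 place in the alphabet, wrapping Z→A, so z, a, b, c, d, e → f → g.
Second component: +8 each step; 41, 49, 57, 65, 73, 81 → 89 → 97.
Putting the parts together: f89 and then g97.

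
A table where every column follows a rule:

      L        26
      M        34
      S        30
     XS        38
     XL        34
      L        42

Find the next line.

M  38

Size — repeats L → M → S → XS → XL: L, M, S, XS, XL, L → M.
Second component: alternating steps +8, −4, +8, −4, …, so 26, 34, 30, 38, 34, 42 → 38.
Combining the parts gives M  38.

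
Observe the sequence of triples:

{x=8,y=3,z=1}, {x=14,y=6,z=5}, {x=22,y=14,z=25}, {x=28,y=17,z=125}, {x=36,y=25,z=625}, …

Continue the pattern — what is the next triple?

{x=42,y=28,z=3125}

X: alternating steps +6, +8, +6, +8, …, so 8, 14, 22, 28, 36 → 42.
Y: 3, 6, 14, 17, 25 → 28 (alternating steps +3, +8, +3, +8, …).
Z — ×5 each step: 1, 5, 25, 125, 625 → 3125.
So the next triple is {x=42,y=28,z=3125}.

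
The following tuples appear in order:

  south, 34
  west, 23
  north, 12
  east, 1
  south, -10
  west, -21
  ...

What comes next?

north, -32

For the direction, repeats south → west → north → east: south, west, north, east, south, west → north.
Second slot goes 34, 23, 12, 1, -10, -21 → -32 (−11 each step).
Combining the parts gives north, -32.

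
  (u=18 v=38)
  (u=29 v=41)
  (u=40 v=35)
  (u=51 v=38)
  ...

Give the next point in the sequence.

For the u, +11 each step: 18, 29, 40, 51 → 62.
V: 38, 41, 35, 38 → 32 (alternating steps +3, −6, +3, −6, …).
Combining the parts gives (u=62 v=32).

(u=62 v=32)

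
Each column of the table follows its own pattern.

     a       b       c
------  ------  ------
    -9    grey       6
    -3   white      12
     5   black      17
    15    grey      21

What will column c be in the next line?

24

For the column c, differences are 6, 5, 4, … (decreasing by 1 each time): 6, 12, 17, 21 → 24.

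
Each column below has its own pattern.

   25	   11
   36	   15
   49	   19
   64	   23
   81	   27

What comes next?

First component: perfect squares: 5², 6², 7², …, so 25, 36, 49, 64, 81 → 100.
Second component: +4 each step, so 11, 15, 19, 23, 27 → 31.
Putting it together: 100  31.

100  31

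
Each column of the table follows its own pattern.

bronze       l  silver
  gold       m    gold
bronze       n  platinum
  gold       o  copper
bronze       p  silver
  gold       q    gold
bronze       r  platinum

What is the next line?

Rank: alternates bronze ↔ gold, so bronze, gold, bronze, gold, bronze, gold, bronze → gold.
Letter: letters move forward 1 place in the alphabet; l, m, n, o, p, q, r → s.
Metal: repeats silver → gold → platinum → copper, so silver, gold, platinum, copper, silver, gold, platinum → copper.
Combining the parts gives gold  s  copper.

gold  s  copper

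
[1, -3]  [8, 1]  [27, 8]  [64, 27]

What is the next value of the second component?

64

First component: perfect cubes: 1³, 2³, 3³, …; 1, 8, 27, 64 → 125.
Second component goes -3, 1, 8, 27 → 64 (always the previous value of the first component).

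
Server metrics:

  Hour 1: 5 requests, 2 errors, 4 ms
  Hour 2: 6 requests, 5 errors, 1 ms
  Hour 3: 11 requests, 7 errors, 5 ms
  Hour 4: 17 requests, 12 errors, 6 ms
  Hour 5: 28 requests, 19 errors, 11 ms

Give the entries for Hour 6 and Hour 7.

45 requests, 31 errors, 17 ms; 73 requests, 50 errors, 28 ms

Requests: each term is the sum of the two before it; 5, 6, 11, 17, 28 → 45 → 73.
Errors goes 2, 5, 7, 12, 19 → 31 → 50 (each term is the sum of the two before it).
Ms goes 4, 1, 5, 6, 11 → 17 → 28 (each term is the sum of the two before it).
Putting the parts together: 45 requests, 31 errors, 17 ms and then 73 requests, 50 errors, 28 ms.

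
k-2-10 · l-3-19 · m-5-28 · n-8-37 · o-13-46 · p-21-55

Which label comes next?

Letter: k, l, m, n, o, p → q (letters move forward 1 place in the alphabet).
Second component — each term is the sum of the two before it: 2, 3, 5, 8, 13, 21 → 34.
Third component: +9 each step; 10, 19, 28, 37, 46, 55 → 64.
Putting it together: q-34-64.

q-34-64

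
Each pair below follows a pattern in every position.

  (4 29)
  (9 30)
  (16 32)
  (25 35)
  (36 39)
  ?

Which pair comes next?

First part goes 4, 9, 16, 25, 36 → 49 (perfect squares: 2², 3², 4², …).
Second part — differences are 1, 2, 3, … (increasing by 1 each time): 29, 30, 32, 35, 39 → 44.
So the next pair is (49 44).

(49 44)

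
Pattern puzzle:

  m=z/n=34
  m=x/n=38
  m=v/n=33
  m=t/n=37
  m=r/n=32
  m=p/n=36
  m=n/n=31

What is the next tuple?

m=l/n=35

M: letters move back 2 places in the alphabet, so z, x, v, t, r, p, n → l.
N: 34, 38, 33, 37, 32, 36, 31 → 35 (alternating steps +4, −5, +4, −5, …).
So the next tuple is m=l/n=35.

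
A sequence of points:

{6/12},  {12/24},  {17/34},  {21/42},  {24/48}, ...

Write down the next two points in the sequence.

{26/52}, {27/54}

First part — differences are 6, 5, 4, … (decreasing by 1 each time): 6, 12, 17, 21, 24 → 26 → 27.
Second part: always 2 × the first part, so 12, 24, 34, 42, 48 → 52 → 54.
So the next two points are {26/52} and {27/54}.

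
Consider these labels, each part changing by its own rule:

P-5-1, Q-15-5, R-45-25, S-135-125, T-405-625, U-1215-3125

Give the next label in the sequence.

V-3645-15625

For the letter, letters move forward 1 place in the alphabet: P, Q, R, S, T, U → V.
Second component — ×3 each step: 5, 15, 45, 135, 405, 1215 → 3645.
Third component — ×5 each step: 1, 5, 25, 125, 625, 3125 → 15625.
Combining the parts gives V-3645-15625.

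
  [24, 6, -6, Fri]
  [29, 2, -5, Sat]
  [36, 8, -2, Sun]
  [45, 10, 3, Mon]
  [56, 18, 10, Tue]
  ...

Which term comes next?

[69, 28, 19, Wed]

First coordinate: differences are 5, 7, 9, … (increasing by 2 each time); 24, 29, 36, 45, 56 → 69.
Second coordinate: 6, 2, 8, 10, 18 → 28 (each term is the sum of the two before it).
Third coordinate — differences are 1, 3, 5, … (increasing by 2 each time): -6, -5, -2, 3, 10 → 19.
Day: Fri, Sat, Sun, Mon, Tue → Wed (runs through the weekdays Mon→Sun).
So the next term is [69, 28, 19, Wed].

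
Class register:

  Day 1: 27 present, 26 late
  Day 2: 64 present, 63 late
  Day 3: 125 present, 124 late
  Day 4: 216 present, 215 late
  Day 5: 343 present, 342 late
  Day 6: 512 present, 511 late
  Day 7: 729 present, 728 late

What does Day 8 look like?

1000 present, 999 late

Present — perfect cubes: 3³, 4³, 5³, …: 27, 64, 125, 216, 343, 512, 729 → 1000.
Late goes 26, 63, 124, 215, 342, 511, 728 → 999 (always 1 less than the present).
Putting it together: 1000 present, 999 late.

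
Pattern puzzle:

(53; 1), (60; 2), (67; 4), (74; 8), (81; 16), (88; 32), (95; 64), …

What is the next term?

First entry: +7 each step; 53, 60, 67, 74, 81, 88, 95 → 102.
Second entry: 1, 2, 4, 8, 16, 32, 64 → 128 (×2 each step).
Combining the parts gives (102; 128).

(102; 128)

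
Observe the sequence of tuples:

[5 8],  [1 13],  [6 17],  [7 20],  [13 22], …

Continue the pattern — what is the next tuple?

First part goes 5, 1, 6, 7, 13 → 20 (each term is the sum of the two before it).
Second part goes 8, 13, 17, 20, 22 → 23 (differences are 5, 4, 3, … (decreasing by 1 each time)).
Combining the parts gives [20 23].

[20 23]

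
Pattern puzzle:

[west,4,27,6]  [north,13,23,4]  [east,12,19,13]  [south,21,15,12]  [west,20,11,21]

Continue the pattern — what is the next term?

[north,29,7,20]

Direction: repeats west → north → east → south; west, north, east, south, west → north.
Second value — alternating steps +9, −1, +9, −1, …: 4, 13, 12, 21, 20 → 29.
Third value: 27, 23, 19, 15, 11 → 7 (−4 each step).
Fourth value: 6, 4, 13, 12, 21 → 20 (always the previous value of the second value).
So the next term is [north,29,7,20].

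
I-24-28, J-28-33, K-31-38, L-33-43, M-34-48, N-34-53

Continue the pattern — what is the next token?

Letter: letters move forward 1 place in the alphabet; I, J, K, L, M, N → O.
Second component goes 24, 28, 31, 33, 34, 34 → 33 (differences are 4, 3, 2, … (decreasing by 1 each time)).
Third component — +5 each step: 28, 33, 38, 43, 48, 53 → 58.
Combining the parts gives O-33-58.

O-33-58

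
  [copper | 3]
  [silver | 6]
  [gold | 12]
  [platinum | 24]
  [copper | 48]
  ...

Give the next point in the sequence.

Metal: copper, silver, gold, platinum, copper → silver (repeats copper → silver → gold → platinum).
Second coordinate goes 3, 6, 12, 24, 48 → 96 (×2 each step).
Putting it together: [silver | 96].

[silver | 96]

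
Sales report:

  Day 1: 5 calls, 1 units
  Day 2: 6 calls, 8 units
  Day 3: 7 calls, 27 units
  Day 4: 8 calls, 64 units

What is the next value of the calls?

Calls: 5, 6, 7, 8 → 9 (+1 each step).

9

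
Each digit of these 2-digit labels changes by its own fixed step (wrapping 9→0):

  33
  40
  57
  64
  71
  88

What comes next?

First digit: 3, 4, 5, 6, 7, 8 → 9 (+1 each step, mod 10).
For the second digit, −3 each step, mod 10: 3, 0, 7, 4, 1, 8 → 5.
Putting it together: 95.

95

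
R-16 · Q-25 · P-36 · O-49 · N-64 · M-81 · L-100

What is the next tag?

Letter: letters move back 1 place in the alphabet, so R, Q, P, O, N, M, L → K.
Second component: perfect squares: 4², 5², 6², …; 16, 25, 36, 49, 64, 81, 100 → 121.
Putting it together: K-121.

K-121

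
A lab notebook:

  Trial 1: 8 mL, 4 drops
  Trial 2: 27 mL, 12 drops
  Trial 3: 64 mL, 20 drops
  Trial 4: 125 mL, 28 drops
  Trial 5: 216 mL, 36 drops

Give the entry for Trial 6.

343 mL, 44 drops

For the mL, perfect cubes: 2³, 3³, 4³, …: 8, 27, 64, 125, 216 → 343.
Drops: 4, 12, 20, 28, 36 → 44 (+8 each step).
Putting it together: 343 mL, 44 drops.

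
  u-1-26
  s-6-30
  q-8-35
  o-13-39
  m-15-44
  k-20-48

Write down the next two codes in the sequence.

Letter goes u, s, q, o, m, k → i → g (letters move back 2 places in the alphabet).
Second component — alternating steps +5, +2, +5, +2, …: 1, 6, 8, 13, 15, 20 → 22 → 27.
Third component: alternating steps +4, +5, +4, +5, …, so 26, 30, 35, 39, 44, 48 → 53 → 57.
So the next two codes are i-22-53 and g-27-57.

i-22-53, g-27-57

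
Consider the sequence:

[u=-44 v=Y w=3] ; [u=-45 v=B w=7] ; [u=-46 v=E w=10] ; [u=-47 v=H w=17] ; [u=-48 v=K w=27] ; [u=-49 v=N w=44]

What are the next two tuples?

[u=-50 v=Q w=71], [u=-51 v=T w=115]

U: -44, -45, -46, -47, -48, -49 → -50 → -51 (−1 each step).
V: Y, B, E, H, K, N → Q → T (letters move forward 3 places in the alphabet, wrapping Z→A).
W: each term is the sum of the two before it, so 3, 7, 10, 17, 27, 44 → 71 → 115.
Putting the parts together: [u=-50 v=Q w=71] and then [u=-51 v=T w=115].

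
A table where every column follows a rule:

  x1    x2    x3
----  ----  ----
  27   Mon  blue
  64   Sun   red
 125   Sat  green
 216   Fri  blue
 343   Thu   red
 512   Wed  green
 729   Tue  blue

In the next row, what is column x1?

Column x1: 27, 64, 125, 216, 343, 512, 729 → 1000 (perfect cubes: 3³, 4³, 5³, …).
Column x2 — runs backward through the weekdays Mon→Sun: Mon, Sun, Sat, Fri, Thu, Wed, Tue → Mon.
For the column x3, repeats blue → red → green: blue, red, green, blue, red, green, blue → red.

1000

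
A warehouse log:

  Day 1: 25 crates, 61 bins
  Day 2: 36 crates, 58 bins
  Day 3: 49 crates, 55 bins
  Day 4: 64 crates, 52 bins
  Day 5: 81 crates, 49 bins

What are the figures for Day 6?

For the crates, perfect squares: 5², 6², 7², …: 25, 36, 49, 64, 81 → 100.
Bins — −3 each step: 61, 58, 55, 52, 49 → 46.
Putting it together: 100 crates, 46 bins.

100 crates, 46 bins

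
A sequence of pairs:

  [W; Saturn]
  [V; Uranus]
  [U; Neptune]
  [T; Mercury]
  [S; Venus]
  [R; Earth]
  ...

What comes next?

[Q; Mars]

Letter goes W, V, U, T, S, R → Q (letters move back 1 place in the alphabet).
Planet: runs through the planets Mercury→Neptune, so Saturn, Uranus, Neptune, Mercury, Venus, Earth → Mars.
Putting it together: [Q; Mars].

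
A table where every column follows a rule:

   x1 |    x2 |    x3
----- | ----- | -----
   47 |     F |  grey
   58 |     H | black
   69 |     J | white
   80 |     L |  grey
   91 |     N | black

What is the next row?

Column x1: +11 each step, so 47, 58, 69, 80, 91 → 102.
Column x2: letters move forward 2 places in the alphabet, so F, H, J, L, N → P.
Column x3: repeats grey → black → white; grey, black, white, grey, black → white.
So the next row is 102  P  white.

102  P  white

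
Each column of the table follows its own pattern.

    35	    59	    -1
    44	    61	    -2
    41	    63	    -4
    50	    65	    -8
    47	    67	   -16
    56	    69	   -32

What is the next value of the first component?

53

First component — alternating steps +9, −3, +9, −3, …: 35, 44, 41, 50, 47, 56 → 53.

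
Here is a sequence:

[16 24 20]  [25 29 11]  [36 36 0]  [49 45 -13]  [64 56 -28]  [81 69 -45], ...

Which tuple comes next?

First value: 16, 25, 36, 49, 64, 81 → 100 (perfect squares: 4², 5², 6², …).
Second value: differences are 5, 7, 9, … (increasing by 2 each time); 24, 29, 36, 45, 56, 69 → 84.
Third value: together with the first value always sums to 36, so 20, 11, 0, -13, -28, -45 → -64.
Combining the parts gives [100 84 -64].

[100 84 -64]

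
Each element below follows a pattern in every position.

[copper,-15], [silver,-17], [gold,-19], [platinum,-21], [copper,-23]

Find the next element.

[silver,-25]

Metal: repeats copper → silver → gold → platinum, so copper, silver, gold, platinum, copper → silver.
Second coordinate: −2 each step; -15, -17, -19, -21, -23 → -25.
Combining the parts gives [silver,-25].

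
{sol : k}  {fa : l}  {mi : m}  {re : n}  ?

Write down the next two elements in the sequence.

{do : o}, {ti : p}

Note: runs backward through the solfège scale do→ti, so sol, fa, mi, re → do → ti.
Letter — letters move forward 1 place in the alphabet: k, l, m, n → o → p.
So the next two elements are {do : o} and {ti : p}.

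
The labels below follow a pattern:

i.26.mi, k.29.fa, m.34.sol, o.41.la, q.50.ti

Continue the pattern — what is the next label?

s.61.do

Letter: i, k, m, o, q → s (letters move forward 2 places in the alphabet).
Second component: differences are 3, 5, 7, … (increasing by 2 each time), so 26, 29, 34, 41, 50 → 61.
Note: runs through the solfège scale do→ti, so mi, fa, sol, la, ti → do.
Putting it together: s.61.do.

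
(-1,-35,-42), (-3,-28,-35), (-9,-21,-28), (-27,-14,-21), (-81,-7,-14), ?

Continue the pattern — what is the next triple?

(-243,0,-7)

First value — ×3 each step: -1, -3, -9, -27, -81 → -243.
For the second value, +7 each step: -35, -28, -21, -14, -7 → 0.
For the third value, always 7 less than the second value: -42, -35, -28, -21, -14 → -7.
Putting it together: (-243,0,-7).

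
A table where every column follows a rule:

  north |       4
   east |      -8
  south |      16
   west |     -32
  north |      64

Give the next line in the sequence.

Direction: repeats north → east → south → west; north, east, south, west, north → east.
Second component goes 4, -8, 16, -32, 64 → -128 (×(-2) each step).
Combining the parts gives east  -128.

east  -128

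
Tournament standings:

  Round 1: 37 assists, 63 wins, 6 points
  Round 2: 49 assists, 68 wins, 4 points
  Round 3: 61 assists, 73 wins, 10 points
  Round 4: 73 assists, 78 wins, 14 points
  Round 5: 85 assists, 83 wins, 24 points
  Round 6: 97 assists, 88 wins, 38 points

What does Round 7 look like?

Assists — +12 each step: 37, 49, 61, 73, 85, 97 → 109.
Wins: 63, 68, 73, 78, 83, 88 → 93 (+5 each step).
Points: each term is the sum of the two before it; 6, 4, 10, 14, 24, 38 → 62.
So the next record is 109 assists, 93 wins, 62 points.

109 assists, 93 wins, 62 points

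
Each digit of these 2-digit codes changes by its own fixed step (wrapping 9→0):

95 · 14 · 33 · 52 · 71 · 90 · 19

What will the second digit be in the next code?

8

First digit: +2 each step, mod 10; 9, 1, 3, 5, 7, 9, 1 → 3.
Second digit goes 5, 4, 3, 2, 1, 0, 9 → 8 (−1 each step, mod 10).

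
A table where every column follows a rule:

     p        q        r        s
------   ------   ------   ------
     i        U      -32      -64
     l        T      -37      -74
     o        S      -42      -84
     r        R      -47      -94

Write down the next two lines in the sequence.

u  Q  -52  -104; x  P  -57  -114

Column p: letters move forward 3 places in the alphabet; i, l, o, r → u → x.
Column q: U, T, S, R → Q → P (letters move back 1 place in the alphabet).
Column r: -32, -37, -42, -47 → -52 → -57 (−5 each step).
Column s: -64, -74, -84, -94 → -104 → -114 (always 2 × the column r).
Putting the parts together: u  Q  -52  -104 and then x  P  -57  -114.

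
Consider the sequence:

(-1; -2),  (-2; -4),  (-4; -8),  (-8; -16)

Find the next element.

For the first value, ×2 each step: -1, -2, -4, -8 → -16.
Second value goes -2, -4, -8, -16 → -32 (always 2 × the first value).
So the next element is (-16; -32).

(-16; -32)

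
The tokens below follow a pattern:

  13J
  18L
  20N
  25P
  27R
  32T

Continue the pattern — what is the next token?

First component — alternating steps +5, +2, +5, +2, …: 13, 18, 20, 25, 27, 32 → 34.
Letter goes J, L, N, P, R, T → V (letters move forward 2 places in the alphabet).
Combining the parts gives 34V.

34V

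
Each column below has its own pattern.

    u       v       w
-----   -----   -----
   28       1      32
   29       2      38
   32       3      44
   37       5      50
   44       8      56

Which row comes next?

53  13  62

Column u — differences are 1, 3, 5, … (increasing by 2 each time): 28, 29, 32, 37, 44 → 53.
For the column v, each term is the sum of the two before it: 1, 2, 3, 5, 8 → 13.
Column w: +6 each step; 32, 38, 44, 50, 56 → 62.
So the next row is 53  13  62.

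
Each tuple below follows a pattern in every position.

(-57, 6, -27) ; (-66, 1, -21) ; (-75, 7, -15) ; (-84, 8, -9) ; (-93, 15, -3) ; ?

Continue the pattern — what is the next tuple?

First slot: −9 each step; -57, -66, -75, -84, -93 → -102.
Second slot — each term is the sum of the two before it: 6, 1, 7, 8, 15 → 23.
Third slot: +6 each step, so -27, -21, -15, -9, -3 → 3.
So the next tuple is (-102, 23, 3).

(-102, 23, 3)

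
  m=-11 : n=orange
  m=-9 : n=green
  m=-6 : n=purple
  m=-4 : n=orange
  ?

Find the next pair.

M: -11, -9, -6, -4 → -1 (alternating steps +2, +3, +2, +3, …).
For the n, repeats orange → green → purple: orange, green, purple, orange → green.
So the next pair is m=-1 : n=green.

m=-1 : n=green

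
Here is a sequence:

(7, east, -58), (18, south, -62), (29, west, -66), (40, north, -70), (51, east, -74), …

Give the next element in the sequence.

(62, south, -78)

First slot goes 7, 18, 29, 40, 51 → 62 (+11 each step).
Direction — repeats east → south → west → north: east, south, west, north, east → south.
Third slot goes -58, -62, -66, -70, -74 → -78 (−4 each step).
Combining the parts gives (62, south, -78).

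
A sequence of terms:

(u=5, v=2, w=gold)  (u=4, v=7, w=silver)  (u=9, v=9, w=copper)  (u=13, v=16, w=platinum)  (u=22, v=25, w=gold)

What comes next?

U: each term is the sum of the two before it, so 5, 4, 9, 13, 22 → 35.
V — each term is the sum of the two before it: 2, 7, 9, 16, 25 → 41.
W goes gold, silver, copper, platinum, gold → silver (repeats gold → silver → copper → platinum).
Putting it together: (u=35, v=41, w=silver).

(u=35, v=41, w=silver)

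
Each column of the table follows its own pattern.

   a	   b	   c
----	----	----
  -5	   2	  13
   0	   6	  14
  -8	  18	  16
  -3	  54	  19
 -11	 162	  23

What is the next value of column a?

Column a: alternating steps +5, −8, +5, −8, …, so -5, 0, -8, -3, -11 → -6.
Column b: ×3 each step, so 2, 6, 18, 54, 162 → 486.
Column c: 13, 14, 16, 19, 23 → 28 (differences are 1, 2, 3, … (increasing by 1 each time)).

-6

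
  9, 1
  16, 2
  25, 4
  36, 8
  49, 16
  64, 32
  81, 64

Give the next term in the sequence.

100, 128

First slot goes 9, 16, 25, 36, 49, 64, 81 → 100 (perfect squares: 3², 4², 5², …).
Second slot: ×2 each step, so 1, 2, 4, 8, 16, 32, 64 → 128.
So the next term is 100, 128.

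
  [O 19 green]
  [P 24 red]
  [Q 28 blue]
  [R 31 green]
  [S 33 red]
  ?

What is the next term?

[T 34 blue]

Letter: letters move forward 1 place in the alphabet, so O, P, Q, R, S → T.
For the second component, differences are 5, 4, 3, … (decreasing by 1 each time): 19, 24, 28, 31, 33 → 34.
Colour goes green, red, blue, green, red → blue (repeats green → red → blue).
So the next term is [T 34 blue].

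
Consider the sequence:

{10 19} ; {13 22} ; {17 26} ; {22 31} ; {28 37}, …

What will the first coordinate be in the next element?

35

First coordinate — differences are 3, 4, 5, … (increasing by 1 each time): 10, 13, 17, 22, 28 → 35.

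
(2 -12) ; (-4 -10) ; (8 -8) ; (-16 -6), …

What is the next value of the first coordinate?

32

First coordinate goes 2, -4, 8, -16 → 32 (×(-2) each step).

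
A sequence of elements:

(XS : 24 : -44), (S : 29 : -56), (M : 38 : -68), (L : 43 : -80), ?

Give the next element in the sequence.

(XL : 52 : -92)

For the size, runs through clothing sizes XS→XL: XS, S, M, L → XL.
Second part: 24, 29, 38, 43 → 52 (alternating steps +5, +9, +5, +9, …).
Third part: -44, -56, -68, -80 → -92 (−12 each step).
Putting it together: (XL : 52 : -92).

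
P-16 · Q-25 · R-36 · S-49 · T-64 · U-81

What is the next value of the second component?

100

Second component goes 16, 25, 36, 49, 64, 81 → 100 (perfect squares: 4², 5², 6², …).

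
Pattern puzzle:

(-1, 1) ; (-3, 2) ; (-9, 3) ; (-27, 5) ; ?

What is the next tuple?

First component: ×3 each step, so -1, -3, -9, -27 → -81.
Second component: each term is the sum of the two before it, so 1, 2, 3, 5 → 8.
Putting it together: (-81, 8).

(-81, 8)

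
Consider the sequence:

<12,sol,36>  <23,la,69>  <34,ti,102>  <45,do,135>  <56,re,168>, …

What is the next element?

First coordinate: +11 each step; 12, 23, 34, 45, 56 → 67.
Note — runs through the solfège scale do→ti: sol, la, ti, do, re → mi.
Third coordinate: always 3 × the first coordinate, so 36, 69, 102, 135, 168 → 201.
So the next element is <67,mi,201>.

<67,mi,201>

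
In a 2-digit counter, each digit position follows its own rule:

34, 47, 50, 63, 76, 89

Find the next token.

First digit goes 3, 4, 5, 6, 7, 8 → 9 (+1 each step, mod 10).
Second digit: 4, 7, 0, 3, 6, 9 → 2 (+3 each step, mod 10).
Combining the parts gives 92.

92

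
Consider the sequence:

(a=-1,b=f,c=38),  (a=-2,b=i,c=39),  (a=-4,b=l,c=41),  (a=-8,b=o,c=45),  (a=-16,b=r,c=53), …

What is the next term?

(a=-32,b=u,c=69)

A — ×2 each step: -1, -2, -4, -8, -16 → -32.
B — letters move forward 3 places in the alphabet: f, i, l, o, r → u.
For the c, together with the a always sums to 37: 38, 39, 41, 45, 53 → 69.
So the next term is (a=-32,b=u,c=69).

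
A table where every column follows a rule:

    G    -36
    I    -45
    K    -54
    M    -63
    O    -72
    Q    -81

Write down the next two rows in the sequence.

S  -90; U  -99

Letter: letters move forward 2 places in the alphabet; G, I, K, M, O, Q → S → U.
Second component goes -36, -45, -54, -63, -72, -81 → -90 → -99 (−9 each step).
Putting the parts together: S  -90 and then U  -99.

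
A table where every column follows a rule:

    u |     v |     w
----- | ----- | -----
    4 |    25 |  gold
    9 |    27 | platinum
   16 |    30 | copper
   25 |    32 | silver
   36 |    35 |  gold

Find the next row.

49  37  platinum

Column u goes 4, 9, 16, 25, 36 → 49 (perfect squares: 2², 3², 4², …).
For the column v, alternating steps +2, +3, +2, +3, …: 25, 27, 30, 32, 35 → 37.
Column w: repeats gold → platinum → copper → silver; gold, platinum, copper, silver, gold → platinum.
Combining the parts gives 49  37  platinum.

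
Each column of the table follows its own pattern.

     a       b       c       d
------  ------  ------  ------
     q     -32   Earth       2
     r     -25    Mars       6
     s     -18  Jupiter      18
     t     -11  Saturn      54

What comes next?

u  -4  Uranus  162

Column a: letters move forward 1 place in the alphabet, so q, r, s, t → u.
Column b goes -32, -25, -18, -11 → -4 (+7 each step).
Column c: Earth, Mars, Jupiter, Saturn → Uranus (runs through the planets Mercury→Neptune).
Column d: 2, 6, 18, 54 → 162 (×3 each step).
So the next line is u  -4  Uranus  162.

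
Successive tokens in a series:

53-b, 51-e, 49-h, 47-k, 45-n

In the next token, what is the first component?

First component: −2 each step, so 53, 51, 49, 47, 45 → 43.

43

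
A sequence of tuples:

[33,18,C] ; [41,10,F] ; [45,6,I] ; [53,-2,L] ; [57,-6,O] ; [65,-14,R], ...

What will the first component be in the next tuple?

First component: alternating steps +8, +4, +8, +4, …, so 33, 41, 45, 53, 57, 65 → 69.

69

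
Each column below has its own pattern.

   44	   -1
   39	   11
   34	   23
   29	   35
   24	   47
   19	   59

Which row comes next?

First component: −5 each step; 44, 39, 34, 29, 24, 19 → 14.
Second component: -1, 11, 23, 35, 47, 59 → 71 (+12 each step).
Combining the parts gives 14  71.

14  71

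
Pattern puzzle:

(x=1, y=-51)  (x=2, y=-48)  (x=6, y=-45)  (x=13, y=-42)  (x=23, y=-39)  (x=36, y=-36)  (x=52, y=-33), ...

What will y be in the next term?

-30

For the y, +3 each step: -51, -48, -45, -42, -39, -36, -33 → -30.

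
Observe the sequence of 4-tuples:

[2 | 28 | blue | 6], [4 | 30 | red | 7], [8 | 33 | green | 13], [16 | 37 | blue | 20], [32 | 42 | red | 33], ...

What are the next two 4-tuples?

For the first entry, ×2 each step: 2, 4, 8, 16, 32 → 64 → 128.
Second entry: differences are 2, 3, 4, … (increasing by 1 each time); 28, 30, 33, 37, 42 → 48 → 55.
For the colour, repeats blue → red → green: blue, red, green, blue, red → green → blue.
Fourth entry goes 6, 7, 13, 20, 33 → 53 → 86 (each term is the sum of the two before it).
Putting the parts together: [64 | 48 | green | 53] and then [128 | 55 | blue | 86].

[64 | 48 | green | 53], [128 | 55 | blue | 86]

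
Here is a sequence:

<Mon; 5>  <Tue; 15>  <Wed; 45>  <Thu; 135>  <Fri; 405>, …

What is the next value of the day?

Day: runs through the weekdays Mon→Sun; Mon, Tue, Wed, Thu, Fri → Sat.

Sat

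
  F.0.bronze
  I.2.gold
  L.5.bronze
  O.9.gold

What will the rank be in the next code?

bronze

Rank: alternates bronze ↔ gold; bronze, gold, bronze, gold → bronze.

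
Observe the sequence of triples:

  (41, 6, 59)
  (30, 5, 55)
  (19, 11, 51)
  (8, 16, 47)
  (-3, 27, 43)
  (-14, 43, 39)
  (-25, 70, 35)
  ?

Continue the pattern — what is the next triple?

First coordinate goes 41, 30, 19, 8, -3, -14, -25 → -36 (−11 each step).
For the second coordinate, each term is the sum of the two before it: 6, 5, 11, 16, 27, 43, 70 → 113.
Third coordinate: −4 each step, so 59, 55, 51, 47, 43, 39, 35 → 31.
Combining the parts gives (-36, 113, 31).

(-36, 113, 31)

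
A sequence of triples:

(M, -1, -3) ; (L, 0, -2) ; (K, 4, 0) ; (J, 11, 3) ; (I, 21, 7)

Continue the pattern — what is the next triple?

(H, 34, 12)

Letter: letters move back 1 place in the alphabet, so M, L, K, J, I → H.
Second slot: differences are 1, 4, 7, … (increasing by 3 each time); -1, 0, 4, 11, 21 → 34.
For the third slot, differences are 1, 2, 3, … (increasing by 1 each time): -3, -2, 0, 3, 7 → 12.
Putting it together: (H, 34, 12).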